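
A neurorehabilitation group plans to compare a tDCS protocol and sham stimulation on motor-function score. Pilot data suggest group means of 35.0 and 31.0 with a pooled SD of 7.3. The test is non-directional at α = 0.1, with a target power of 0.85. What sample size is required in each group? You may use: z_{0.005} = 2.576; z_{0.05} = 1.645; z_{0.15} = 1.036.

n = 48 per group

Cohen's d = |M₁ − M₂| / SD_pooled = |35.0 − 31.0| / 7.3 = 4.0 / 7.3 = 0.548.
For two independent groups with equal n: n = 2·((z_{α/2} + z_β) / d)².
z_{α/2} + z_β = 1.645 + 1.036 = 2.681.
n = 2 × (2.681 / 0.548)² = 2 × 4.892² = 2 × 23.93 = 47.9.
Round up to the next whole participant.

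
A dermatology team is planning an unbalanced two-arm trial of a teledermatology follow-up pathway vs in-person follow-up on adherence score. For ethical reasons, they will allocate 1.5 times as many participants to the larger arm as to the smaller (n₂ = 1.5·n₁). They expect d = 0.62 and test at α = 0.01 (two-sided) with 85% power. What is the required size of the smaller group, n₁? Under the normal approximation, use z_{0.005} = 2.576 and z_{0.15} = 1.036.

n₁ = 57

With allocation ratio k = n₂/n₁ = 1.5, Var(x̄₁−x̄₂) = σ²(1/n₁ + 1/(k·n₁)) = σ²·(k+1)/(k·n₁).
So n₁ = (1 + 1/k)·((z_{α/2} + z_β)/d)² = 1.667 × (3.612/0.62)².
n₁ = 1.667 × 33.94 = 56.6.
Round up: n₁ = 57, giving n₂ = ⌈1.5 × 57⌉ = ⌈85.5⌉ = 86.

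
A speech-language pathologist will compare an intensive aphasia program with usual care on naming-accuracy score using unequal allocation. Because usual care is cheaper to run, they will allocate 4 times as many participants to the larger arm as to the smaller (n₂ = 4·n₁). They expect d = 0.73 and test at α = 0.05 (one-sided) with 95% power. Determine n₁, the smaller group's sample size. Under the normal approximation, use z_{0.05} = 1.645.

With allocation ratio k = n₂/n₁ = 4, Var(x̄₁−x̄₂) = σ²(1/n₁ + 1/(k·n₁)) = σ²·(k+1)/(k·n₁).
So n₁ = (1 + 1/k)·((z_{α} + z_β)/d)² = 1.250 × (3.290/0.73)².
n₁ = 1.250 × 20.31 = 25.4.
Round up: n₁ = 26, giving n₂ = 4 × 26 = 104.

n₁ = 26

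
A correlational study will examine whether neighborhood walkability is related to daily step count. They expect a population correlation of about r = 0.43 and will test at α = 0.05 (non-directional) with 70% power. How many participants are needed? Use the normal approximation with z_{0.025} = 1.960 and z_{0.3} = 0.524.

n = 33

Fisher's z: C = ½·ln((1+r)/(1−r)) = ½·ln(2.5088) = 0.4599.
n = ((z_{α/2} + z_β)/C)² + 3.
(1.960 + 0.524) / 0.4599 = 2.484 / 0.4599 = 5.401.
n = 5.401² + 3 = 29.17 + 3 = 32.2.
Round up.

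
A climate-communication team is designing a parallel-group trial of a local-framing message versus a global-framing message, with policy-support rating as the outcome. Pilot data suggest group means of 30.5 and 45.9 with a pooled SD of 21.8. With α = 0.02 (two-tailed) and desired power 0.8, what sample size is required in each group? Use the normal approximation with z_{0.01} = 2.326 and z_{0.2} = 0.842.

n = 41 per group

Cohen's d = |M₁ − M₂| / SD_pooled = |30.5 − 45.9| / 21.8 = 15.4 / 21.8 = 0.706.
For two independent groups with equal n: n = 2·((z_{α/2} + z_β) / d)².
z_{α/2} + z_β = 2.326 + 0.842 = 3.168.
n = 2 × (3.168 / 0.706)² = 2 × 4.487² = 2 × 20.14 = 40.3.
Round up to the next whole participant.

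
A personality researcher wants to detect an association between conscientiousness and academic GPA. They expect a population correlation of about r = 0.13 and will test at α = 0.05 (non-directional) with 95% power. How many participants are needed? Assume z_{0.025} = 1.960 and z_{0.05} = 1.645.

Fisher's z: C = ½·ln((1+r)/(1−r)) = ½·ln(1.2989) = 0.1307.
n = ((z_{α/2} + z_β)/C)² + 3.
(1.960 + 1.645) / 0.1307 = 3.605 / 0.1307 = 27.582.
n = 27.582² + 3 = 760.78 + 3 = 763.8.
Round up.

n = 764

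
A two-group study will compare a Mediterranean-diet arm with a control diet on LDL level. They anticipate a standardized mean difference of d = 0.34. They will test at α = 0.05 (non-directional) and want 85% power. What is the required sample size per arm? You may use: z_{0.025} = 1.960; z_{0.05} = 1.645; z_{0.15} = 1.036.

n = 156 per group

For two independent groups with equal n: n = 2·((z_{α/2} + z_β) / d)².
z_{α/2} + z_β = 1.960 + 1.036 = 2.996.
n = 2 × (2.996 / 0.34)² = 2 × 8.812² = 2 × 77.65 = 155.3.
Round up to the next whole participant.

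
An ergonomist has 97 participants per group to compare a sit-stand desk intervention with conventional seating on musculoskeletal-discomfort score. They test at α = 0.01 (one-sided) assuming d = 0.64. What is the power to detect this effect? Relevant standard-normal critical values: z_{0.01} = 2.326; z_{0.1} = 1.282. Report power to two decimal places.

For two equal groups, power = Φ(d·√(n/2) − z_{α}).
d·√(n/2) = 0.64 × √(97/2) = 0.64 × 6.964 = 4.457.
z_β = 4.457 − 2.326 = 2.131.
Power = Φ(2.131) = 0.983.

power ≈ 0.98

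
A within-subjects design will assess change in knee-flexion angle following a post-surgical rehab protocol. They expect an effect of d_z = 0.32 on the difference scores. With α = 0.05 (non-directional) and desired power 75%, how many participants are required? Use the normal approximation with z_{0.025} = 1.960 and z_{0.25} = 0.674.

For a paired (one-sample on differences) test: n = ((z_{α/2} + z_β) / d)².
z_{α/2} + z_β = 1.960 + 0.674 = 2.634.
n = (2.634 / 0.32)² = 8.231² = 67.75.
Round up.

n = 68 pairs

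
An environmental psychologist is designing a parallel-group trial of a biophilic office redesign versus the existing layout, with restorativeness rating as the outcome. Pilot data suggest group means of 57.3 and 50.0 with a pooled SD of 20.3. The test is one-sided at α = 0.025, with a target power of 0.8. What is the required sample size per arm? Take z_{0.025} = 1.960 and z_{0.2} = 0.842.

Cohen's d = |M₁ − M₂| / SD_pooled = |57.3 − 50.0| / 20.3 = 7.3 / 20.3 = 0.360.
For two independent groups with equal n: n = 2·((z_{α} + z_β) / d)².
z_{α} + z_β = 1.960 + 0.842 = 2.802.
n = 2 × (2.802 / 0.360)² = 2 × 7.783² = 2 × 60.58 = 121.2.
Round up to the next whole participant.

n = 122 per group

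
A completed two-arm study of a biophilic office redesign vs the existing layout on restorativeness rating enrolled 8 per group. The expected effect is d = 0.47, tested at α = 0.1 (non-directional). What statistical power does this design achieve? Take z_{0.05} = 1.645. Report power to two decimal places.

For two equal groups, power = Φ(d·√(n/2) − z_{α/2}).
d·√(n/2) = 0.47 × √(8/2) = 0.47 × 2.000 = 0.940.
z_β = 0.940 − 1.645 = -0.705.
Power = Φ(-0.705) = 0.240.

power ≈ 0.24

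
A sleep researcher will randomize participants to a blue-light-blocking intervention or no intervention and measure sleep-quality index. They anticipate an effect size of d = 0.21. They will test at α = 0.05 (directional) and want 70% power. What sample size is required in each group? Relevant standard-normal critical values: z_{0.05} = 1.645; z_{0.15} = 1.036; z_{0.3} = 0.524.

n = 214 per group

For two independent groups with equal n: n = 2·((z_{α} + z_β) / d)².
z_{α} + z_β = 1.645 + 0.524 = 2.169.
n = 2 × (2.169 / 0.21)² = 2 × 10.329² = 2 × 106.68 = 213.4.
Round up to the next whole participant.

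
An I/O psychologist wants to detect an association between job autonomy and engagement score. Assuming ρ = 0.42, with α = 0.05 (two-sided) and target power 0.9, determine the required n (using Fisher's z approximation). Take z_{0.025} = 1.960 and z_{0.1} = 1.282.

n = 56

Fisher's z: C = ½·ln((1+r)/(1−r)) = ½·ln(2.4483) = 0.4477.
n = ((z_{α/2} + z_β)/C)² + 3.
(1.960 + 1.282) / 0.4477 = 3.242 / 0.4477 = 7.241.
n = 7.241² + 3 = 52.44 + 3 = 55.4.
Round up.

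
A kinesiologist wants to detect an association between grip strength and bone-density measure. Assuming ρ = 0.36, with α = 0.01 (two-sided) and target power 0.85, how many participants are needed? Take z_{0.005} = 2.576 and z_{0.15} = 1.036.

Fisher's z: C = ½·ln((1+r)/(1−r)) = ½·ln(2.1250) = 0.3769.
n = ((z_{α/2} + z_β)/C)² + 3.
(2.576 + 1.036) / 0.3769 = 3.612 / 0.3769 = 9.583.
n = 9.583² + 3 = 91.84 + 3 = 94.8.
Round up.

n = 95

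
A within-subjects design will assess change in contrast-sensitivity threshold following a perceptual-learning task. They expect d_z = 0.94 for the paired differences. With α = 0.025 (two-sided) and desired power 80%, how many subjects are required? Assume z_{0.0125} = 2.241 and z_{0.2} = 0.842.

For a paired (one-sample on differences) test: n = ((z_{α/2} + z_β) / d)².
z_{α/2} + z_β = 2.241 + 0.842 = 3.083.
n = (3.083 / 0.94)² = 3.280² = 10.76.
Round up.

n = 11 pairs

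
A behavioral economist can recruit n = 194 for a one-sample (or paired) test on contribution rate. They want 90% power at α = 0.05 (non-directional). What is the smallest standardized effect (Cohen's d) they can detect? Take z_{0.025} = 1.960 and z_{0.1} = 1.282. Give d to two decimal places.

For a single sample (or paired design) of n = 194: d_min = (z_{α/2} + z_β)/√n.
z-sum = 1.960 + 1.282 = 3.242.
d_min = 3.242 / √194 = 3.242 / 13.928 = 0.233.

d_min ≈ 0.23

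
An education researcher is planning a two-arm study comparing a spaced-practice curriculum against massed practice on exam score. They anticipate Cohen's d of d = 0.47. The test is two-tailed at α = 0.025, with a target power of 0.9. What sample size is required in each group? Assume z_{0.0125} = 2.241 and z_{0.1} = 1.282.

For two independent groups with equal n: n = 2·((z_{α/2} + z_β) / d)².
z_{α/2} + z_β = 2.241 + 1.282 = 3.523.
n = 2 × (3.523 / 0.47)² = 2 × 7.496² = 2 × 56.19 = 112.4.
Round up to the next whole participant.

n = 113 per group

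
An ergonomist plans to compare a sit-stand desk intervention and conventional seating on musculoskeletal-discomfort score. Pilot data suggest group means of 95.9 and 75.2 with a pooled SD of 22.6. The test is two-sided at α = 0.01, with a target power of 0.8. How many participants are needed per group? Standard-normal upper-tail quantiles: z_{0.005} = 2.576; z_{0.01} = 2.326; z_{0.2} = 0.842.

Cohen's d = |M₁ − M₂| / SD_pooled = |95.9 − 75.2| / 22.6 = 20.7 / 22.6 = 0.916.
For two independent groups with equal n: n = 2·((z_{α/2} + z_β) / d)².
z_{α/2} + z_β = 2.576 + 0.842 = 3.418.
n = 2 × (3.418 / 0.916)² = 2 × 3.731² = 2 × 13.92 = 27.8.
Round up to the next whole participant.

n = 28 per group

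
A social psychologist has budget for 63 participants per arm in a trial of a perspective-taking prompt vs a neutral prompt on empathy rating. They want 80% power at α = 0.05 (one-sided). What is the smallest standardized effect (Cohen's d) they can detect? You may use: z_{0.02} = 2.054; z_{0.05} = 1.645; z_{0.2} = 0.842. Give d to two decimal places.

d_min ≈ 0.44

For two independent groups of n = 63 each: d_min = (z_{α} + z_β)·√(2/n).
z-sum = 1.645 + 0.842 = 2.487.
d_min = 2.487 × √(2/63) = 2.487 × 0.1782 = 0.443.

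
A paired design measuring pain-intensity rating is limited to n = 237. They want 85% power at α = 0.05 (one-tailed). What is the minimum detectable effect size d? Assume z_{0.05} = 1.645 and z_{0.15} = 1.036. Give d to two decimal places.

For a single sample (or paired design) of n = 237: d_min = (z_{α} + z_β)/√n.
z-sum = 1.645 + 1.036 = 2.681.
d_min = 2.681 / √237 = 2.681 / 15.395 = 0.174.

d_min ≈ 0.17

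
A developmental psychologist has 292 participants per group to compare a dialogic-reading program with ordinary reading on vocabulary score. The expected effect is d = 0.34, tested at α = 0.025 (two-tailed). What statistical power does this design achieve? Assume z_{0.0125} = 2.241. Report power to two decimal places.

For two equal groups, power = Φ(d·√(n/2) − z_{α/2}).
d·√(n/2) = 0.34 × √(292/2) = 0.34 × 12.083 = 4.108.
z_β = 4.108 − 2.241 = 1.867.
Power = Φ(1.867) = 0.969.

power ≈ 0.97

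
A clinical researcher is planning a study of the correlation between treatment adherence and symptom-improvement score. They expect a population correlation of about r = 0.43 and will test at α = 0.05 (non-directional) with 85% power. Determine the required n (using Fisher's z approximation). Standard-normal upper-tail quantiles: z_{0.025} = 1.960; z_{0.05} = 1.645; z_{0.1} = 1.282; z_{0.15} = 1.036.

Fisher's z: C = ½·ln((1+r)/(1−r)) = ½·ln(2.5088) = 0.4599.
n = ((z_{α/2} + z_β)/C)² + 3.
(1.960 + 1.036) / 0.4599 = 2.996 / 0.4599 = 6.514.
n = 6.514² + 3 = 42.44 + 3 = 45.4.
Round up.

n = 46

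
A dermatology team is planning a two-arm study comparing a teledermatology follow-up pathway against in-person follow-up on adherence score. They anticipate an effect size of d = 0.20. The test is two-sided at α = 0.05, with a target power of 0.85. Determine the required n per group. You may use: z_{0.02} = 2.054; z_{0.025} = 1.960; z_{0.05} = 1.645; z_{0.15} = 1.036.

n = 449 per group

For two independent groups with equal n: n = 2·((z_{α/2} + z_β) / d)².
z_{α/2} + z_β = 1.960 + 1.036 = 2.996.
n = 2 × (2.996 / 0.20)² = 2 × 14.980² = 2 × 224.40 = 448.8.
Round up to the next whole participant.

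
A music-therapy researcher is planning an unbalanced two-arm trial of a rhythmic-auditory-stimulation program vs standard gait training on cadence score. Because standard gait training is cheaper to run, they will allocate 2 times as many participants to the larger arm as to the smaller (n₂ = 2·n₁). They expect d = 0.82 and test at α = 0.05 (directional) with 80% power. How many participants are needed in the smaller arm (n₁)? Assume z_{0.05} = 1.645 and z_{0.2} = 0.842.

n₁ = 14

With allocation ratio k = n₂/n₁ = 2, Var(x̄₁−x̄₂) = σ²(1/n₁ + 1/(k·n₁)) = σ²·(k+1)/(k·n₁).
So n₁ = (1 + 1/k)·((z_{α} + z_β)/d)² = 1.500 × (2.487/0.82)².
n₁ = 1.500 × 9.20 = 13.8.
Round up: n₁ = 14, giving n₂ = 2 × 14 = 28.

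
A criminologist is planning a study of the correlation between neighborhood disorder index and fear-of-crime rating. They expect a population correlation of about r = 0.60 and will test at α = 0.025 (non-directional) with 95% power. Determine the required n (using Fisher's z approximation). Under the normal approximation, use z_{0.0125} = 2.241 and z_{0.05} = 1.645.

n = 35

Fisher's z: C = ½·ln((1+r)/(1−r)) = ½·ln(4.0000) = 0.6931.
n = ((z_{α/2} + z_β)/C)² + 3.
(2.241 + 1.645) / 0.6931 = 3.886 / 0.6931 = 5.607.
n = 5.607² + 3 = 31.44 + 3 = 34.4.
Round up.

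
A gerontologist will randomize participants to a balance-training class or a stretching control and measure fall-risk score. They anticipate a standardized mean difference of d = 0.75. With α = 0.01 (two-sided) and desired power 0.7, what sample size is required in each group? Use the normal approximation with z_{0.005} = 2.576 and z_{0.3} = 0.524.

n = 35 per group

For two independent groups with equal n: n = 2·((z_{α/2} + z_β) / d)².
z_{α/2} + z_β = 2.576 + 0.524 = 3.100.
n = 2 × (3.100 / 0.75)² = 2 × 4.133² = 2 × 17.08 = 34.2.
Round up to the next whole participant.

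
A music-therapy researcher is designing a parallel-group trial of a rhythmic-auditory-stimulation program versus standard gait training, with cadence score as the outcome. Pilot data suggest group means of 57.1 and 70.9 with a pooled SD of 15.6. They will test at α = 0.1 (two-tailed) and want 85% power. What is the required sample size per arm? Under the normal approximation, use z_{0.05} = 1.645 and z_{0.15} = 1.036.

n = 19 per group

Cohen's d = |M₁ − M₂| / SD_pooled = |57.1 − 70.9| / 15.6 = 13.8 / 15.6 = 0.885.
For two independent groups with equal n: n = 2·((z_{α/2} + z_β) / d)².
z_{α/2} + z_β = 1.645 + 1.036 = 2.681.
n = 2 × (2.681 / 0.885)² = 2 × 3.029² = 2 × 9.18 = 18.4.
Round up to the next whole participant.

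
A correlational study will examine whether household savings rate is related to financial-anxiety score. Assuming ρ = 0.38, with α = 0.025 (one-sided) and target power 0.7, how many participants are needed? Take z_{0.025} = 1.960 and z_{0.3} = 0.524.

n = 42

Fisher's z: C = ½·ln((1+r)/(1−r)) = ½·ln(2.2258) = 0.4001.
n = ((z_{α} + z_β)/C)² + 3.
(1.960 + 0.524) / 0.4001 = 2.484 / 0.4001 = 6.208.
n = 6.208² + 3 = 38.54 + 3 = 41.5.
Round up.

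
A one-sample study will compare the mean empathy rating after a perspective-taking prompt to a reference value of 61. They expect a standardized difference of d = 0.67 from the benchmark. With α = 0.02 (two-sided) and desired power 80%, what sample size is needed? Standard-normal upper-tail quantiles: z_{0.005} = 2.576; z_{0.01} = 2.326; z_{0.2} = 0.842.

For a one-sample test: n = ((z_{α/2} + z_β) / d)².
z_{α/2} + z_β = 2.326 + 0.842 = 3.168.
n = (3.168 / 0.67)² = 4.728² = 22.36.
Round up.

n = 23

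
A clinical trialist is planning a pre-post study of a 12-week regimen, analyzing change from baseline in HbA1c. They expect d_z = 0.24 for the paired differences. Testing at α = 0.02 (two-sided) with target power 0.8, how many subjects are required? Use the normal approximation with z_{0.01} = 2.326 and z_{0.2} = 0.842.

n = 175 pairs

For a paired (one-sample on differences) test: n = ((z_{α/2} + z_β) / d)².
z_{α/2} + z_β = 2.326 + 0.842 = 3.168.
n = (3.168 / 0.24)² = 13.200² = 174.24.
Round up.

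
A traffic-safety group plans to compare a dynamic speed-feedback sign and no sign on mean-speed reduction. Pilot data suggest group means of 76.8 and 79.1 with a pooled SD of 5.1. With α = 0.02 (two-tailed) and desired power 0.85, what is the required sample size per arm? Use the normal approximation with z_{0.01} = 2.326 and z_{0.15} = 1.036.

n = 112 per group

Cohen's d = |M₁ − M₂| / SD_pooled = |76.8 − 79.1| / 5.1 = 2.3 / 5.1 = 0.451.
For two independent groups with equal n: n = 2·((z_{α/2} + z_β) / d)².
z_{α/2} + z_β = 2.326 + 1.036 = 3.362.
n = 2 × (3.362 / 0.451)² = 2 × 7.455² = 2 × 55.57 = 111.1.
Round up to the next whole participant.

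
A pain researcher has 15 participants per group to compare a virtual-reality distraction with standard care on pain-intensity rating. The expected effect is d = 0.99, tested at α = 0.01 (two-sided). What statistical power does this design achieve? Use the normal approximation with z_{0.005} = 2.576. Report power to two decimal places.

power ≈ 0.55

For two equal groups, power = Φ(d·√(n/2) − z_{α/2}).
d·√(n/2) = 0.99 × √(15/2) = 0.99 × 2.739 = 2.711.
z_β = 2.711 − 2.576 = 0.135.
Power = Φ(0.135) = 0.554.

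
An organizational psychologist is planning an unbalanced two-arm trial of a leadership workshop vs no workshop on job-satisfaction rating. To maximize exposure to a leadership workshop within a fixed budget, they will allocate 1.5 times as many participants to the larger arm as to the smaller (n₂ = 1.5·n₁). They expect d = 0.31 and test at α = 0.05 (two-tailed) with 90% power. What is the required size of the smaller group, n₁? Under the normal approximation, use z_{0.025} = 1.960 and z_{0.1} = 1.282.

n₁ = 183

With allocation ratio k = n₂/n₁ = 1.5, Var(x̄₁−x̄₂) = σ²(1/n₁ + 1/(k·n₁)) = σ²·(k+1)/(k·n₁).
So n₁ = (1 + 1/k)·((z_{α/2} + z_β)/d)² = 1.667 × (3.242/0.31)².
n₁ = 1.667 × 109.37 = 182.3.
Round up: n₁ = 183, giving n₂ = ⌈1.5 × 183⌉ = ⌈274.5⌉ = 275.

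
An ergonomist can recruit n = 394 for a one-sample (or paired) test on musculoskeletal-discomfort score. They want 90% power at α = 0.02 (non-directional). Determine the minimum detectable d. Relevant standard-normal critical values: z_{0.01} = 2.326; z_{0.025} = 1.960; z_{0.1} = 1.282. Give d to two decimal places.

For a single sample (or paired design) of n = 394: d_min = (z_{α/2} + z_β)/√n.
z-sum = 2.326 + 1.282 = 3.608.
d_min = 3.608 / √394 = 3.608 / 19.849 = 0.182.

d_min ≈ 0.18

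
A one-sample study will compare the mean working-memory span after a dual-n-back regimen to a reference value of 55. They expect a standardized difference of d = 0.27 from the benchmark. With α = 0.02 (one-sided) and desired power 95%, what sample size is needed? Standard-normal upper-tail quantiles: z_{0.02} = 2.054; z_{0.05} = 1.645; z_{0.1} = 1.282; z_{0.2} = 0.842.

n = 188

For a one-sample test: n = ((z_{α} + z_β) / d)².
z_{α} + z_β = 2.054 + 1.645 = 3.699.
n = (3.699 / 0.27)² = 13.700² = 187.69.
Round up.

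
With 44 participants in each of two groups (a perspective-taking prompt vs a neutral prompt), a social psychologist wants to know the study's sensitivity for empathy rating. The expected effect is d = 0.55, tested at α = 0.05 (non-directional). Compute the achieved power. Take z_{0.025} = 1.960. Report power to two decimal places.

power ≈ 0.73

For two equal groups, power = Φ(d·√(n/2) − z_{α/2}).
d·√(n/2) = 0.55 × √(44/2) = 0.55 × 4.690 = 2.580.
z_β = 2.580 − 1.960 = 0.620.
Power = Φ(0.620) = 0.732.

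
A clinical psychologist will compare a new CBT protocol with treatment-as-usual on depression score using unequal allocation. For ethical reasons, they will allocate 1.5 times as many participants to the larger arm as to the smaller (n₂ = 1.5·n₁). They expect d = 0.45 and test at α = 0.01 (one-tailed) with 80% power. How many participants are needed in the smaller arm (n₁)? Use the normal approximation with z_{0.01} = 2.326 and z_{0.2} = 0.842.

n₁ = 83

With allocation ratio k = n₂/n₁ = 1.5, Var(x̄₁−x̄₂) = σ²(1/n₁ + 1/(k·n₁)) = σ²·(k+1)/(k·n₁).
So n₁ = (1 + 1/k)·((z_{α} + z_β)/d)² = 1.667 × (3.168/0.45)².
n₁ = 1.667 × 49.56 = 82.6.
Round up: n₁ = 83, giving n₂ = ⌈1.5 × 83⌉ = ⌈124.5⌉ = 125.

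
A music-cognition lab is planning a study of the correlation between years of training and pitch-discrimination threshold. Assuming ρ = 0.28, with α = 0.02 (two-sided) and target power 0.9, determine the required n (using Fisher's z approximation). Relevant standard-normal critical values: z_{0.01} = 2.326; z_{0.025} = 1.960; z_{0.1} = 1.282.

n = 161

Fisher's z: C = ½·ln((1+r)/(1−r)) = ½·ln(1.7778) = 0.2877.
n = ((z_{α/2} + z_β)/C)² + 3.
(2.326 + 1.282) / 0.2877 = 3.608 / 0.2877 = 12.541.
n = 12.541² + 3 = 157.27 + 3 = 160.3.
Round up.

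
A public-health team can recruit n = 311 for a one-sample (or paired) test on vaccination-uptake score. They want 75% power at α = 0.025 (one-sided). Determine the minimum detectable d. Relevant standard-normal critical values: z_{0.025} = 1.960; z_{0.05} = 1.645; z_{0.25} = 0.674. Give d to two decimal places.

d_min ≈ 0.15

For a single sample (or paired design) of n = 311: d_min = (z_{α} + z_β)/√n.
z-sum = 1.960 + 0.674 = 2.634.
d_min = 2.634 / √311 = 2.634 / 17.635 = 0.149.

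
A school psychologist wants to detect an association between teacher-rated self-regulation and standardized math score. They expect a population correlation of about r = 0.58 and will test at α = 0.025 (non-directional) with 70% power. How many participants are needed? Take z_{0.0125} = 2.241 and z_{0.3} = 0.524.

Fisher's z: C = ½·ln((1+r)/(1−r)) = ½·ln(3.7619) = 0.6625.
n = ((z_{α/2} + z_β)/C)² + 3.
(2.241 + 0.524) / 0.6625 = 2.765 / 0.6625 = 4.174.
n = 4.174² + 3 = 17.42 + 3 = 20.4.
Round up.

n = 21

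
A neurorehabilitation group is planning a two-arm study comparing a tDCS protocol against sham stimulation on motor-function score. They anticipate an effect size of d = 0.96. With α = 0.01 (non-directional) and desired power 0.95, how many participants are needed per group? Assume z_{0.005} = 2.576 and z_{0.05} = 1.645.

n = 39 per group

For two independent groups with equal n: n = 2·((z_{α/2} + z_β) / d)².
z_{α/2} + z_β = 2.576 + 1.645 = 4.221.
n = 2 × (4.221 / 0.96)² = 2 × 4.397² = 2 × 19.33 = 38.7.
Round up to the next whole participant.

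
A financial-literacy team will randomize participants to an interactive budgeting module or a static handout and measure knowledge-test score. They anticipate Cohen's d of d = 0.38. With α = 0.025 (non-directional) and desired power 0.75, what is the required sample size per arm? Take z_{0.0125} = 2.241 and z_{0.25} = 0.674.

n = 118 per group

For two independent groups with equal n: n = 2·((z_{α/2} + z_β) / d)².
z_{α/2} + z_β = 2.241 + 0.674 = 2.915.
n = 2 × (2.915 / 0.38)² = 2 × 7.671² = 2 × 58.85 = 117.7.
Round up to the next whole participant.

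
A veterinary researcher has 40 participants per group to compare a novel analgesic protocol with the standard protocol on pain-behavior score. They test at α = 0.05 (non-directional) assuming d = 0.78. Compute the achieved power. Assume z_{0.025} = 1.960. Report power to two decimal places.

power ≈ 0.94

For two equal groups, power = Φ(d·√(n/2) − z_{α/2}).
d·√(n/2) = 0.78 × √(40/2) = 0.78 × 4.472 = 3.488.
z_β = 3.488 − 1.960 = 1.528.
Power = Φ(1.528) = 0.937.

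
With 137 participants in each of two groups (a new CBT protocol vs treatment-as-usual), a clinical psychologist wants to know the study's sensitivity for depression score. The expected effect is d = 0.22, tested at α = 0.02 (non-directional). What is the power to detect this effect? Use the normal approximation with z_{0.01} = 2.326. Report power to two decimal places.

For two equal groups, power = Φ(d·√(n/2) − z_{α/2}).
d·√(n/2) = 0.22 × √(137/2) = 0.22 × 8.276 = 1.821.
z_β = 1.821 − 2.326 = -0.505.
Power = Φ(-0.505) = 0.307.

power ≈ 0.31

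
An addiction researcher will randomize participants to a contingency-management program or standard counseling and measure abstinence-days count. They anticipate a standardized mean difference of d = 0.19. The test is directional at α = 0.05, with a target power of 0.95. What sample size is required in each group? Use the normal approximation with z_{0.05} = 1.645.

n = 600 per group

For two independent groups with equal n: n = 2·((z_{α} + z_β) / d)².
z_{α} + z_β = 1.645 + 1.645 = 3.290.
n = 2 × (3.290 / 0.19)² = 2 × 17.316² = 2 × 299.84 = 599.7.
Round up to the next whole participant.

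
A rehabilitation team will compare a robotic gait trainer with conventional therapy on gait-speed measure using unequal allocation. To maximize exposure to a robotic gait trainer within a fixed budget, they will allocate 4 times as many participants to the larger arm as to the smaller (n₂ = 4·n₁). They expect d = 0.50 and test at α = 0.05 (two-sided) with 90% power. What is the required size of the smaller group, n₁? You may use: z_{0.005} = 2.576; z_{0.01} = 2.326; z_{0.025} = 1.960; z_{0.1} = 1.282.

n₁ = 53

With allocation ratio k = n₂/n₁ = 4, Var(x̄₁−x̄₂) = σ²(1/n₁ + 1/(k·n₁)) = σ²·(k+1)/(k·n₁).
So n₁ = (1 + 1/k)·((z_{α/2} + z_β)/d)² = 1.250 × (3.242/0.50)².
n₁ = 1.250 × 42.04 = 52.6.
Round up: n₁ = 53, giving n₂ = 4 × 53 = 212.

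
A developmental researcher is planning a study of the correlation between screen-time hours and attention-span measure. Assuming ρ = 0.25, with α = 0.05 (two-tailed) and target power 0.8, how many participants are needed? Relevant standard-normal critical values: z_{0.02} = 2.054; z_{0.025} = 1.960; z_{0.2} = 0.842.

Fisher's z: C = ½·ln((1+r)/(1−r)) = ½·ln(1.6667) = 0.2554.
n = ((z_{α/2} + z_β)/C)² + 3.
(1.960 + 0.842) / 0.2554 = 2.802 / 0.2554 = 10.971.
n = 10.971² + 3 = 120.36 + 3 = 123.4.
Round up.

n = 124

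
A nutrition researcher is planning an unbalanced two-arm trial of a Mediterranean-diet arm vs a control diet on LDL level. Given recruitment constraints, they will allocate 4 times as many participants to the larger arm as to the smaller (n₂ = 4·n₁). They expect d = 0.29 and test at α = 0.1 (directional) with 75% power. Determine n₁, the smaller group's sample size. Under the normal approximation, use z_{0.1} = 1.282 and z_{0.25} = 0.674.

With allocation ratio k = n₂/n₁ = 4, Var(x̄₁−x̄₂) = σ²(1/n₁ + 1/(k·n₁)) = σ²·(k+1)/(k·n₁).
So n₁ = (1 + 1/k)·((z_{α} + z_β)/d)² = 1.250 × (1.956/0.29)².
n₁ = 1.250 × 45.49 = 56.9.
Round up: n₁ = 57, giving n₂ = 4 × 57 = 228.

n₁ = 57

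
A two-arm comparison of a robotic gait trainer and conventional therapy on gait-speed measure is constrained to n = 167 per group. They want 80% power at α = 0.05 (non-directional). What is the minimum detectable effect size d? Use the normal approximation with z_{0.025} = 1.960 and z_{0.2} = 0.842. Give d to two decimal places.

For two independent groups of n = 167 each: d_min = (z_{α/2} + z_β)·√(2/n).
z-sum = 1.960 + 0.842 = 2.802.
d_min = 2.802 × √(2/167) = 2.802 × 0.1094 = 0.307.

d_min ≈ 0.31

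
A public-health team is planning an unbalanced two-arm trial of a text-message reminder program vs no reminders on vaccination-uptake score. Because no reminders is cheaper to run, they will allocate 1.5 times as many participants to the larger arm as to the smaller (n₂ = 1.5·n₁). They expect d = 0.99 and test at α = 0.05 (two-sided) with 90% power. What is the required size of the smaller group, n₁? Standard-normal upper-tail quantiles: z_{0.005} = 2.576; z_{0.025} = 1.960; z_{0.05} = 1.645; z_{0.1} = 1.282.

n₁ = 18

With allocation ratio k = n₂/n₁ = 1.5, Var(x̄₁−x̄₂) = σ²(1/n₁ + 1/(k·n₁)) = σ²·(k+1)/(k·n₁).
So n₁ = (1 + 1/k)·((z_{α/2} + z_β)/d)² = 1.667 × (3.242/0.99)².
n₁ = 1.667 × 10.72 = 17.9.
Round up: n₁ = 18, giving n₂ = 1.5 × 18 = 27.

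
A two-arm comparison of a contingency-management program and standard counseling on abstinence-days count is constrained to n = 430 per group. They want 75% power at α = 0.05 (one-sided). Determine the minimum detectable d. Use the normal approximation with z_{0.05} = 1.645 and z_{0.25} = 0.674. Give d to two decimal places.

d_min ≈ 0.16

For two independent groups of n = 430 each: d_min = (z_{α} + z_β)·√(2/n).
z-sum = 1.645 + 0.674 = 2.319.
d_min = 2.319 × √(2/430) = 2.319 × 0.0682 = 0.158.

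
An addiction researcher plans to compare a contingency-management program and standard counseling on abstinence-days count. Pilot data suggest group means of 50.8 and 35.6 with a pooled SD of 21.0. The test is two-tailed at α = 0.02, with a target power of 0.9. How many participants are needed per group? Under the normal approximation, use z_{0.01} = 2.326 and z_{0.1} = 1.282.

n = 50 per group

Cohen's d = |M₁ − M₂| / SD_pooled = |50.8 − 35.6| / 21.0 = 15.2 / 21.0 = 0.724.
For two independent groups with equal n: n = 2·((z_{α/2} + z_β) / d)².
z_{α/2} + z_β = 2.326 + 1.282 = 3.608.
n = 2 × (3.608 / 0.724)² = 2 × 4.983² = 2 × 24.83 = 49.7.
Round up to the next whole participant.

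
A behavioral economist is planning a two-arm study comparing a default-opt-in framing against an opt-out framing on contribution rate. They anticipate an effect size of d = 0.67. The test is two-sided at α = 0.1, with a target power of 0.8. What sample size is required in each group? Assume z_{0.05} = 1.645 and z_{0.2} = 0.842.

For two independent groups with equal n: n = 2·((z_{α/2} + z_β) / d)².
z_{α/2} + z_β = 1.645 + 0.842 = 2.487.
n = 2 × (2.487 / 0.67)² = 2 × 3.712² = 2 × 13.78 = 27.6.
Round up to the next whole participant.

n = 28 per group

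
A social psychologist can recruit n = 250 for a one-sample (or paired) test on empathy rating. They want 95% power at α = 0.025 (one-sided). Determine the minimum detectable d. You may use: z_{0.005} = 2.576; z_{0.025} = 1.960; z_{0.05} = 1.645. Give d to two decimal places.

For a single sample (or paired design) of n = 250: d_min = (z_{α} + z_β)/√n.
z-sum = 1.960 + 1.645 = 3.605.
d_min = 3.605 / √250 = 3.605 / 15.811 = 0.228.

d_min ≈ 0.23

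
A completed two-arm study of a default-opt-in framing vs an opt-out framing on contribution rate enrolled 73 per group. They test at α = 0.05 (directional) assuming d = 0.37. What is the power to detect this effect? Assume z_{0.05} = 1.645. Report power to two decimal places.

power ≈ 0.72

For two equal groups, power = Φ(d·√(n/2) − z_{α}).
d·√(n/2) = 0.37 × √(73/2) = 0.37 × 6.042 = 2.235.
z_β = 2.235 − 1.645 = 0.590.
Power = Φ(0.590) = 0.723.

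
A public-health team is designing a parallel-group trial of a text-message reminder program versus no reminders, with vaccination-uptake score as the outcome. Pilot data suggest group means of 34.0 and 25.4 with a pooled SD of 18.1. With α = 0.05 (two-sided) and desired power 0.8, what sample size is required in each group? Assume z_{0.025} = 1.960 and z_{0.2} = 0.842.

n = 70 per group

Cohen's d = |M₁ − M₂| / SD_pooled = |34.0 − 25.4| / 18.1 = 8.6 / 18.1 = 0.475.
For two independent groups with equal n: n = 2·((z_{α/2} + z_β) / d)².
z_{α/2} + z_β = 1.960 + 0.842 = 2.802.
n = 2 × (2.802 / 0.475)² = 2 × 5.899² = 2 × 34.80 = 69.6.
Round up to the next whole participant.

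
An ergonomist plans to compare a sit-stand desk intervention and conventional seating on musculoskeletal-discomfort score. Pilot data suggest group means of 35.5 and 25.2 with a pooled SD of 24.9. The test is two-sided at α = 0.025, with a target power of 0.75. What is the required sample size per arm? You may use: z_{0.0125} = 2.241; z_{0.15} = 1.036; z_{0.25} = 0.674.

n = 100 per group

Cohen's d = |M₁ − M₂| / SD_pooled = |35.5 − 25.2| / 24.9 = 10.3 / 24.9 = 0.414.
For two independent groups with equal n: n = 2·((z_{α/2} + z_β) / d)².
z_{α/2} + z_β = 2.241 + 0.674 = 2.915.
n = 2 × (2.915 / 0.414)² = 2 × 7.041² = 2 × 49.58 = 99.2.
Round up to the next whole participant.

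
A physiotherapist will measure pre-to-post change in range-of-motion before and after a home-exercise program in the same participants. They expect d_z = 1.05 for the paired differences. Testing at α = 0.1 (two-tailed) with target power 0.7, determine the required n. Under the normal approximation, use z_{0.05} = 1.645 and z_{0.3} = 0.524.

For a paired (one-sample on differences) test: n = ((z_{α/2} + z_β) / d)².
z_{α/2} + z_β = 1.645 + 0.524 = 2.169.
n = (2.169 / 1.05)² = 2.066² = 4.27.
Round up.

n = 5 pairs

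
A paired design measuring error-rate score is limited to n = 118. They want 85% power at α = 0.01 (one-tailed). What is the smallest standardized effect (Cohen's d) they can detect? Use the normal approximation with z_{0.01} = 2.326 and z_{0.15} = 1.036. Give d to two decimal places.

For a single sample (or paired design) of n = 118: d_min = (z_{α} + z_β)/√n.
z-sum = 2.326 + 1.036 = 3.362.
d_min = 3.362 / √118 = 3.362 / 10.863 = 0.309.

d_min ≈ 0.31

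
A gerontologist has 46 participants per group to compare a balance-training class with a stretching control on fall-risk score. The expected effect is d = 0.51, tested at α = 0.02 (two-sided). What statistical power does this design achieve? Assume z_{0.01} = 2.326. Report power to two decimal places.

power ≈ 0.55

For two equal groups, power = Φ(d·√(n/2) − z_{α/2}).
d·√(n/2) = 0.51 × √(46/2) = 0.51 × 4.796 = 2.446.
z_β = 2.446 − 2.326 = 0.120.
Power = Φ(0.120) = 0.548.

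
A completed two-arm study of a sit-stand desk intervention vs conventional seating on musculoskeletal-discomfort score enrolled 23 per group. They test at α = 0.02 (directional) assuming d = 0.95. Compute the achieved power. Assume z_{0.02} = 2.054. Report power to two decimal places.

power ≈ 0.88

For two equal groups, power = Φ(d·√(n/2) − z_{α}).
d·√(n/2) = 0.95 × √(23/2) = 0.95 × 3.391 = 3.222.
z_β = 3.222 − 2.054 = 1.168.
Power = Φ(1.168) = 0.879.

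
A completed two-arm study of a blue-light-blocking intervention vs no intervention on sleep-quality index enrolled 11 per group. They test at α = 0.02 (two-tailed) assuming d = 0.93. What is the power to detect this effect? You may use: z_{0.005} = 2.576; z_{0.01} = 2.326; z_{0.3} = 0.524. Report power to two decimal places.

For two equal groups, power = Φ(d·√(n/2) − z_{α/2}).
d·√(n/2) = 0.93 × √(11/2) = 0.93 × 2.345 = 2.181.
z_β = 2.181 − 2.326 = -0.145.
Power = Φ(-0.145) = 0.442.

power ≈ 0.44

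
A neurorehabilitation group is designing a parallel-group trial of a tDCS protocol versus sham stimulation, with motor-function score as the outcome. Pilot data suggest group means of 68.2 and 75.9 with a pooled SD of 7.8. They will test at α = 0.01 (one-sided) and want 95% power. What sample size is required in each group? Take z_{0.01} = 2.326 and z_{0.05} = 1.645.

Cohen's d = |M₁ − M₂| / SD_pooled = |68.2 − 75.9| / 7.8 = 7.7 / 7.8 = 0.987.
For two independent groups with equal n: n = 2·((z_{α} + z_β) / d)².
z_{α} + z_β = 2.326 + 1.645 = 3.971.
n = 2 × (3.971 / 0.987)² = 2 × 4.023² = 2 × 16.19 = 32.4.
Round up to the next whole participant.

n = 33 per group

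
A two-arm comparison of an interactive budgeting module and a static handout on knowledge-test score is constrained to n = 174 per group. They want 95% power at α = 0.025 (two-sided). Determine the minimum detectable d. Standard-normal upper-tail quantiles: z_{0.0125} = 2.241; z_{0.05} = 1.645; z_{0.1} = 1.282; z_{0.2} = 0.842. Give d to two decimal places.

For two independent groups of n = 174 each: d_min = (z_{α/2} + z_β)·√(2/n).
z-sum = 2.241 + 1.645 = 3.886.
d_min = 3.886 × √(2/174) = 3.886 × 0.1072 = 0.417.

d_min ≈ 0.42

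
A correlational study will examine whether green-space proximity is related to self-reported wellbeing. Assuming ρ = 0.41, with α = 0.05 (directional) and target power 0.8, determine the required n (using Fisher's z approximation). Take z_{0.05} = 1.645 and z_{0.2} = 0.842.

n = 36

Fisher's z: C = ½·ln((1+r)/(1−r)) = ½·ln(2.3898) = 0.4356.
n = ((z_{α} + z_β)/C)² + 3.
(1.645 + 0.842) / 0.4356 = 2.487 / 0.4356 = 5.709.
n = 5.709² + 3 = 32.60 + 3 = 35.6.
Round up.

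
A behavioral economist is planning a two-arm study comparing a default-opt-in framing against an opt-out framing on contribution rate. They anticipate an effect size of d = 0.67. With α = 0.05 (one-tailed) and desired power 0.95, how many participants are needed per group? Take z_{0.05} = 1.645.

For two independent groups with equal n: n = 2·((z_{α} + z_β) / d)².
z_{α} + z_β = 1.645 + 1.645 = 3.290.
n = 2 × (3.290 / 0.67)² = 2 × 4.910² = 2 × 24.11 = 48.2.
Round up to the next whole participant.

n = 49 per group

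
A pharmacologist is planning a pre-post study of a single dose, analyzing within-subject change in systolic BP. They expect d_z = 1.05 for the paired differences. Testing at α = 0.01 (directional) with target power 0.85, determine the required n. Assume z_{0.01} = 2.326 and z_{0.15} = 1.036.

n = 11 pairs

For a paired (one-sample on differences) test: n = ((z_{α} + z_β) / d)².
z_{α} + z_β = 2.326 + 1.036 = 3.362.
n = (3.362 / 1.05)² = 3.202² = 10.25.
Round up.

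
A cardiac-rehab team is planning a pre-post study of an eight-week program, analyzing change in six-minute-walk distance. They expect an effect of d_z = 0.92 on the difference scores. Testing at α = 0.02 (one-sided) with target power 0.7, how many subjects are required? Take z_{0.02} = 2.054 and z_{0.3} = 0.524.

For a paired (one-sample on differences) test: n = ((z_{α} + z_β) / d)².
z_{α} + z_β = 2.054 + 0.524 = 2.578.
n = (2.578 / 0.92)² = 2.802² = 7.85.
Round up.

n = 8 pairs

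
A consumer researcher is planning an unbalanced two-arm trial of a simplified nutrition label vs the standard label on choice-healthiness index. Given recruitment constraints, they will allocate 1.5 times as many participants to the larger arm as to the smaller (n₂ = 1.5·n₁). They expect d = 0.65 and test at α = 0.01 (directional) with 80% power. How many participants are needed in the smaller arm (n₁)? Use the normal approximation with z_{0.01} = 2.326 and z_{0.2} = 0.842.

n₁ = 40

With allocation ratio k = n₂/n₁ = 1.5, Var(x̄₁−x̄₂) = σ²(1/n₁ + 1/(k·n₁)) = σ²·(k+1)/(k·n₁).
So n₁ = (1 + 1/k)·((z_{α} + z_β)/d)² = 1.667 × (3.168/0.65)².
n₁ = 1.667 × 23.75 = 39.6.
Round up: n₁ = 40, giving n₂ = 1.5 × 40 = 60.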